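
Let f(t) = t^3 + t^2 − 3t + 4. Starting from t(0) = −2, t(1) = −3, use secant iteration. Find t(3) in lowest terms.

f(−2) = 6, f(−3) = −5. t(2) = (−3) − (−5)·((−3) − (−2))/((−5) − 6) = −28/11.
f(−3) = −5, f(−28/11) = 2160/1331. t(3) = (−28/11) − (2160/1331)·((−28/11) − (−3))/((2160/1331) − (−5)) = −4684/1763.

−4684/1763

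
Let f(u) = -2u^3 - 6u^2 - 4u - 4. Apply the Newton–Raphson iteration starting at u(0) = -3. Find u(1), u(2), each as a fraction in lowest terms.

u(1) = -29/11, u(2) = -23687/9361

f'(u) = -6u^2 - 12u - 4.
f(-3) = 8, f'(-3) = -22, so u(1) = (-3) - 8/(-22) = -29/11.
f(-29/11) = 1984/1331, f'(-29/11) = -1702/121, so u(2) = (-29/11) - (1984/1331)/(-1702/121) = -23687/9361.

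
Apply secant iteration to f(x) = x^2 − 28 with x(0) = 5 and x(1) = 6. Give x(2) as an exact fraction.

f(5) = −3, f(6) = 8. x(2) = 6 − 8·(6 − 5)/(8 − (−3)) = 58/11.

58/11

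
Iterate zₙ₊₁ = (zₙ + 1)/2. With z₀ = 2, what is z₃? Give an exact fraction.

9/8

z₁ = (2 + 1)/2 = 3/2.
z₂ = ((3/2) + 1)/2 = 5/4.
z₃ = ((5/4) + 1)/2 = 9/8.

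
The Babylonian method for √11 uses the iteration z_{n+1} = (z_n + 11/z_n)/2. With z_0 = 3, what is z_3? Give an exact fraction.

79201/23880

z_1 = (3 + 11/3)/2 = 10/3.
z_2 = (10/3 + 11/(10/3))/2 = 199/60.
z_3 = (199/60 + 11/(199/60))/2 = 79201/23880.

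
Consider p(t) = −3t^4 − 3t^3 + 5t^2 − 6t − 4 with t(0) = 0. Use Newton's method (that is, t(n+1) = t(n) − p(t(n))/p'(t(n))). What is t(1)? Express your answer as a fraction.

−2/3

p'(t) = −12t^3 − 9t^2 + 10t − 6.
p(0) = −4, p'(0) = −6, so t(1) = 0 − (−4)/(−6) = −2/3.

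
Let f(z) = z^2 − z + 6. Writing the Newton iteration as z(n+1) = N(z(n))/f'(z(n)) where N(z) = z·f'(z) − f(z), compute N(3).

f'(z) = 2z − 1.
N(z) = z·f'(z) − f(z) = z·(2z − 1) − (z^2 − z + 6) = z^2 − 6.
N(3) = 3.

3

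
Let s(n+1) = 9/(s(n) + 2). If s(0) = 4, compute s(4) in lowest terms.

288/127

s(1) = 9/(4 + 2) = 3/2.
s(2) = 9/(3/2 + 2) = 18/7.
s(3) = 9/(18/7 + 2) = 63/32.
s(4) = 9/(63/32 + 2) = 288/127.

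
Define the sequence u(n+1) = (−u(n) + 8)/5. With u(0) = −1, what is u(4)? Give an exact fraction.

u(1) = (−(−1) + 8)/5 = 9/5.
u(2) = (−(9/5) + 8)/5 = 31/25.
u(3) = (−(31/25) + 8)/5 = 169/125.
u(4) = (−(169/125) + 8)/5 = 831/625.

831/625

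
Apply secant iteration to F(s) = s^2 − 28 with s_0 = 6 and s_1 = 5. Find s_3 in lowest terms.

598/113

F(6) = 8, F(5) = −3. s_2 = 5 − (−3)·(5 − 6)/((−3) − 8) = 58/11.
F(5) = −3, F(58/11) = −24/121. s_3 = (58/11) − (−24/121)·((58/11) − 5)/((−24/121) − (−3)) = 598/113.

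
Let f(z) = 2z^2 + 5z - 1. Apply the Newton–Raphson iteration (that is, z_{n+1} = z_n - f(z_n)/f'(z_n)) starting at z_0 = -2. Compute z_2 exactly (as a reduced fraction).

f'(z) = 4z + 5.
f(-2) = -3, f'(-2) = -3, so z_1 = (-2) - (-3)/(-3) = -3.
f(-3) = 2, f'(-3) = -7, so z_2 = (-3) - 2/(-7) = -19/7.

-19/7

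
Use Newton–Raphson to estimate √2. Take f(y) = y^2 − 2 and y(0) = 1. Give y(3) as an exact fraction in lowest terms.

f'(y) = 2y.
f(1) = −1, f'(1) = 2, so y(1) = 1 − (−1)/2 = 3/2.
f(3/2) = 1/4, f'(3/2) = 3, so y(2) = (3/2) − (1/4)/3 = 17/12.
f(17/12) = 1/144, f'(17/12) = 17/6, so y(3) = (17/12) − (1/144)/(17/6) = 577/408.

577/408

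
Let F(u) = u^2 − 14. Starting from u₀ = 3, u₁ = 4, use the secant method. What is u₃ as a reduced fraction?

101/27

F(3) = −5, F(4) = 2. u₂ = 4 − 2·(4 − 3)/(2 − (−5)) = 26/7.
F(4) = 2, F(26/7) = −10/49. u₃ = (26/7) − (−10/49)·((26/7) − 4)/((−10/49) − 2) = 101/27.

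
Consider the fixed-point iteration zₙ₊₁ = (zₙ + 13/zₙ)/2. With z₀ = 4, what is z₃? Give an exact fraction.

z₁ = (4 + 13/4)/2 = 29/8.
z₂ = (29/8 + 13/(29/8))/2 = 1673/464.
z₃ = (1673/464 + 13/(1673/464))/2 = 5597777/1552544.

5597777/1552544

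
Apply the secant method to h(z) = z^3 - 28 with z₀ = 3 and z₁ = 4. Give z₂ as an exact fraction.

112/37

h(3) = -1, h(4) = 36. z₂ = 4 - 36·(4 - 3)/(36 - (-1)) = 112/37.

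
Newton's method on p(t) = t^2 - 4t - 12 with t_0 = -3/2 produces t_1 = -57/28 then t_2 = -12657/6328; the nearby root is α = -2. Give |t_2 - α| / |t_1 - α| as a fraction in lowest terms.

1/226

t_1 - α = -57/28 - (-2) = -57/28 + 2 = -1/28, so |t_1 - α| = 1/28.
t_2 - α = -12657/6328 - (-2) = -12657/6328 + 2 = -1/6328, so |t_2 - α| = 1/6328.
Ratio = (1/6328) / (1/28) = 1/226.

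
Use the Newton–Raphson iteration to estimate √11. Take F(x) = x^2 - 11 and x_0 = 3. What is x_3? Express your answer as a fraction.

79201/23880

F'(x) = 2x.
F(3) = -2, F'(3) = 6, so x_1 = 3 - (-2)/6 = 10/3.
F(10/3) = 1/9, F'(10/3) = 20/3, so x_2 = (10/3) - (1/9)/(20/3) = 199/60.
F(199/60) = 1/3600, F'(199/60) = 199/30, so x_3 = (199/60) - (1/3600)/(199/30) = 79201/23880.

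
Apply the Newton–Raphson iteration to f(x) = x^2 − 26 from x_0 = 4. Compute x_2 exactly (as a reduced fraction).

f'(x) = 2x.
f(4) = −10, f'(4) = 8, so x_1 = 4 − (−10)/8 = 21/4.
f(21/4) = 25/16, f'(21/4) = 21/2, so x_2 = (21/4) − (25/16)/(21/2) = 857/168.

857/168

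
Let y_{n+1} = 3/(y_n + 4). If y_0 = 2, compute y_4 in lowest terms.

y_1 = 3/(2 + 4) = 1/2.
y_2 = 3/(1/2 + 4) = 2/3.
y_3 = 3/(2/3 + 4) = 9/14.
y_4 = 3/(9/14 + 4) = 42/65.

42/65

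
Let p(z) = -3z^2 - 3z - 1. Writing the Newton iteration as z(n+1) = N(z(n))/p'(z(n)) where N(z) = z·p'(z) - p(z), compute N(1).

-2

p'(z) = -6z - 3.
N(z) = z·p'(z) - p(z) = z·(-6z - 3) - (-3z^2 - 3z - 1) = -3z^2 + 1.
N(1) = -2.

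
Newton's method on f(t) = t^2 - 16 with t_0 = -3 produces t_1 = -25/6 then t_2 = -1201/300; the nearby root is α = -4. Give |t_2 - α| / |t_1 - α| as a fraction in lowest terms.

t_1 - α = -25/6 - (-4) = -25/6 + 4 = -1/6, so |t_1 - α| = 1/6.
t_2 - α = -1201/300 - (-4) = -1201/300 + 4 = -1/300, so |t_2 - α| = 1/300.
Ratio = (1/300) / (1/6) = 1/50.

1/50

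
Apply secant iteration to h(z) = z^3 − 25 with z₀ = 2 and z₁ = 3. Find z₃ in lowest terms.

h(2) = −17, h(3) = 2. z₂ = 3 − 2·(3 − 2)/(2 − (−17)) = 55/19.
h(3) = 2, h(55/19) = −5100/6859. z₃ = (55/19) − (−5100/6859)·((55/19) − 3)/((−5100/6859) − 2) = 27505/9409.

27505/9409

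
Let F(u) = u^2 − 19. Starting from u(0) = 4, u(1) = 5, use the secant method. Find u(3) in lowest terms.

F(4) = −3, F(5) = 6. u(2) = 5 − 6·(5 − 4)/(6 − (−3)) = 13/3.
F(5) = 6, F(13/3) = −2/9. u(3) = (13/3) − (−2/9)·((13/3) − 5)/((−2/9) − 6) = 61/14.

61/14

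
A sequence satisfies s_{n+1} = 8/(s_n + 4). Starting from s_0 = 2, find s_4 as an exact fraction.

s_1 = 8/(2 + 4) = 4/3.
s_2 = 8/(4/3 + 4) = 3/2.
s_3 = 8/(3/2 + 4) = 16/11.
s_4 = 8/(16/11 + 4) = 22/15.

22/15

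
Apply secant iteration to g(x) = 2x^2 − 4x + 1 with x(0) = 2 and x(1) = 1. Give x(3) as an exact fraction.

2

g(2) = 1, g(1) = −1. x(2) = 1 − (−1)·(1 − 2)/((−1) − 1) = 3/2.
g(1) = −1, g(3/2) = −1/2. x(3) = (3/2) − (−1/2)·((3/2) − 1)/((−1/2) − (−1)) = 2.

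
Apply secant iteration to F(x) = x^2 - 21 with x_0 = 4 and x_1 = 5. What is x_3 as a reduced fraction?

F(4) = -5, F(5) = 4. x_2 = 5 - 4·(5 - 4)/(4 - (-5)) = 41/9.
F(5) = 4, F(41/9) = -20/81. x_3 = (41/9) - (-20/81)·((41/9) - 5)/((-20/81) - 4) = 197/43.

197/43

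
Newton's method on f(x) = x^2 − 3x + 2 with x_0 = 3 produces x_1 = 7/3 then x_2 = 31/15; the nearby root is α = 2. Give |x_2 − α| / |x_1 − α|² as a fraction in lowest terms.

x_1 − α = 7/3 − 2 = 1/3, so |x_1 − α| = 1/3.
x_2 − α = 31/15 − 2 = 1/15, so |x_2 − α| = 1/15.
|x_1 − α|² = 1/9.
Ratio = (1/15) / (1/9) = 3/5.

3/5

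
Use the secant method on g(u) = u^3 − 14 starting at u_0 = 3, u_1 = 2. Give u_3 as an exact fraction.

2045/842

g(3) = 13, g(2) = −6. u_2 = 2 − (−6)·(2 − 3)/((−6) − 13) = 44/19.
g(2) = −6, g(44/19) = −10842/6859. u_3 = (44/19) − (−10842/6859)·((44/19) − 2)/((−10842/6859) − (−6)) = 2045/842.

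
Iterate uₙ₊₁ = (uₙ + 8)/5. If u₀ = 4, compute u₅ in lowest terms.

u₁ = (4 + 8)/5 = 12/5.
u₂ = ((12/5) + 8)/5 = 52/25.
u₃ = ((52/25) + 8)/5 = 252/125.
u₄ = ((252/125) + 8)/5 = 1252/625.
u₅ = ((1252/625) + 8)/5 = 6252/3125.

6252/3125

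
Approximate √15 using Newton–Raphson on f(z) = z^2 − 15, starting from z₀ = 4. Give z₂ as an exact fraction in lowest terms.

1921/496

f'(z) = 2z.
f(4) = 1, f'(4) = 8, so z₁ = 4 − 1/8 = 31/8.
f(31/8) = 1/64, f'(31/8) = 31/4, so z₂ = (31/8) − (1/64)/(31/4) = 1921/496.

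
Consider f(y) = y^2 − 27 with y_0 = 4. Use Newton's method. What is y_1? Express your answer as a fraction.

43/8

f'(y) = 2y.
f(4) = −11, f'(4) = 8, so y_1 = 4 − (−11)/8 = 43/8.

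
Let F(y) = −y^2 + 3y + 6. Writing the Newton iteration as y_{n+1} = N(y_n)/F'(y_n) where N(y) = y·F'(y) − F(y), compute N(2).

F'(y) = −2y + 3.
N(y) = y·F'(y) − F(y) = y·(−2y + 3) − (−y^2 + 3y + 6) = −y^2 − 6.
N(2) = −10.

−10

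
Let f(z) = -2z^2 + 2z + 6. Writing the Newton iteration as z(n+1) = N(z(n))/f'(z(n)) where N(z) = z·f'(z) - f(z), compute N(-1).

-8

f'(z) = -4z + 2.
N(z) = z·f'(z) - f(z) = z·(-4z + 2) - (-2z^2 + 2z + 6) = -2z^2 - 6.
N(-1) = -8.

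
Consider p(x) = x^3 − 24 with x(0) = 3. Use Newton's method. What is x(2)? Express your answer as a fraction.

13162/4563

p'(x) = 3x^2.
p(3) = 3, p'(3) = 27, so x(1) = 3 − 3/27 = 26/9.
p(26/9) = 80/729, p'(26/9) = 676/27, so x(2) = (26/9) − (80/729)/(676/27) = 13162/4563.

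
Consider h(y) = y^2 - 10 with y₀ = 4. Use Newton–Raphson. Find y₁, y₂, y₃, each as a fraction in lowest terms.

h'(y) = 2y.
h(4) = 6, h'(4) = 8, so y₁ = 4 - 6/8 = 13/4.
h(13/4) = 9/16, h'(13/4) = 13/2, so y₂ = (13/4) - (9/16)/(13/2) = 329/104.
h(329/104) = 81/10816, h'(329/104) = 329/52, so y₃ = (329/104) - (81/10816)/(329/52) = 216401/68432.

y₁ = 13/4, y₂ = 329/104, y₃ = 216401/68432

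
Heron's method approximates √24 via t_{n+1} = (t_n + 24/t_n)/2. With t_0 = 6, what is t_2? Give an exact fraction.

49/10

t_1 = (6 + 24/6)/2 = 5.
t_2 = (5 + 24/5)/2 = 49/10.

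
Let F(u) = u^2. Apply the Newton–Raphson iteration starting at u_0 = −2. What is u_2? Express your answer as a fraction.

−1/2

F'(u) = 2u.
F(−2) = 4, F'(−2) = −4, so u_1 = (−2) − 4/(−4) = −1.
F(−1) = 1, F'(−1) = −2, so u_2 = (−1) − 1/(−2) = −1/2.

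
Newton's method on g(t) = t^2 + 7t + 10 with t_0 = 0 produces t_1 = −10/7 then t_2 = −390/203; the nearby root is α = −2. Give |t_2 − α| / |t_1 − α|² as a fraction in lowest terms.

t_1 − α = −10/7 − (−2) = −10/7 + 2 = 4/7, so |t_1 − α| = 4/7.
t_2 − α = −390/203 − (−2) = −390/203 + 2 = 16/203, so |t_2 − α| = 16/203.
|t_1 − α|² = 16/49.
Ratio = (16/203) / (16/49) = 7/29.

7/29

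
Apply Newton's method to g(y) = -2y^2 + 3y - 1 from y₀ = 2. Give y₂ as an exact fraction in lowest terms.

73/65

g'(y) = -4y + 3.
g(2) = -3, g'(2) = -5, so y₁ = 2 - (-3)/(-5) = 7/5.
g(7/5) = -18/25, g'(7/5) = -13/5, so y₂ = (7/5) - (-18/25)/(-13/5) = 73/65.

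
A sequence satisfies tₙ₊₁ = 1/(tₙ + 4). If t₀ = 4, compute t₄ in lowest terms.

t₁ = 1/(4 + 4) = 1/8.
t₂ = 1/(1/8 + 4) = 8/33.
t₃ = 1/(8/33 + 4) = 33/140.
t₄ = 1/(33/140 + 4) = 140/593.

140/593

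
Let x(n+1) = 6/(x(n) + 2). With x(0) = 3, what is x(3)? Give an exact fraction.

x(1) = 6/(3 + 2) = 6/5.
x(2) = 6/(6/5 + 2) = 15/8.
x(3) = 6/(15/8 + 2) = 48/31.

48/31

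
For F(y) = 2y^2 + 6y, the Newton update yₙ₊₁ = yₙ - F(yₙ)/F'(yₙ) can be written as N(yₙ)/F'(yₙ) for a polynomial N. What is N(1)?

2

F'(y) = 4y + 6.
N(y) = y·F'(y) - F(y) = y·(4y + 6) - (2y^2 + 6y) = 2y^2.
N(1) = 2.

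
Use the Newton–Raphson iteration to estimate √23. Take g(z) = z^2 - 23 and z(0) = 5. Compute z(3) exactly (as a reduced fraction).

g'(z) = 2z.
g(5) = 2, g'(5) = 10, so z(1) = 5 - 2/10 = 24/5.
g(24/5) = 1/25, g'(24/5) = 48/5, so z(2) = (24/5) - (1/25)/(48/5) = 1151/240.
g(1151/240) = 1/57600, g'(1151/240) = 1151/120, so z(3) = (1151/240) - (1/57600)/(1151/120) = 2649601/552480.

2649601/552480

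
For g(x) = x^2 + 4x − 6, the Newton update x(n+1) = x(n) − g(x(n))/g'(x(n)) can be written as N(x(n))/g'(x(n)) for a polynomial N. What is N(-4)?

22

g'(x) = 2x + 4.
N(x) = x·g'(x) − g(x) = x·(2x + 4) − (x^2 + 4x − 6) = x^2 + 6.
N(-4) = 22.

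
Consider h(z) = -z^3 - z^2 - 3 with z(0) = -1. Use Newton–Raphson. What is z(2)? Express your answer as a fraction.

h'(z) = -3z^2 - 2z.
h(-1) = -3, h'(-1) = -1, so z(1) = (-1) - (-3)/(-1) = -4.
h(-4) = 45, h'(-4) = -40, so z(2) = (-4) - 45/(-40) = -23/8.

-23/8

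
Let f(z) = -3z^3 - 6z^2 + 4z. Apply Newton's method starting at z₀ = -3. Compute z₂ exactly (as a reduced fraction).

-1172232/462439

f'(z) = -9z^2 - 12z + 4.
f(-3) = 15, f'(-3) = -41, so z₁ = (-3) - 15/(-41) = -108/41.
f(-108/41) = 183600/68921, f'(-108/41) = -45116/1681, so z₂ = (-108/41) - (183600/68921)/(-45116/1681) = -1172232/462439.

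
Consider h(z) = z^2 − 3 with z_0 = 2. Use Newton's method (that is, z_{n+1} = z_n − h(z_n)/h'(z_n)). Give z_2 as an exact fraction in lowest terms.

97/56

h'(z) = 2z.
h(2) = 1, h'(2) = 4, so z_1 = 2 − 1/4 = 7/4.
h(7/4) = 1/16, h'(7/4) = 7/2, so z_2 = (7/4) − (1/16)/(7/2) = 97/56.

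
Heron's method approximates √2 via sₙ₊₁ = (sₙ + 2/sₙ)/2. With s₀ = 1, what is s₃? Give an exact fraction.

577/408

s₁ = (1 + 2/1)/2 = 3/2.
s₂ = (3/2 + 2/(3/2))/2 = 17/12.
s₃ = (17/12 + 2/(17/12))/2 = 577/408.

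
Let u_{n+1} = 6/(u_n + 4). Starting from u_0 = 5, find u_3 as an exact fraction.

u_1 = 6/(5 + 4) = 2/3.
u_2 = 6/(2/3 + 4) = 9/7.
u_3 = 6/(9/7 + 4) = 42/37.

42/37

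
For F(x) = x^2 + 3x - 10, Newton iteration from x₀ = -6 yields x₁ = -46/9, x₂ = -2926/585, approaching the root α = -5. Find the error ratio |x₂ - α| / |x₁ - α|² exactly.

x₁ - α = -46/9 - (-5) = -46/9 + 5 = -1/9, so |x₁ - α| = 1/9.
x₂ - α = -2926/585 - (-5) = -2926/585 + 5 = -1/585, so |x₂ - α| = 1/585.
|x₁ - α|² = 1/81.
Ratio = (1/585) / (1/81) = 9/65.

9/65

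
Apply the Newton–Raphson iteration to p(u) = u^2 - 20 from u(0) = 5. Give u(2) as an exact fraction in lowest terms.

161/36

p'(u) = 2u.
p(5) = 5, p'(5) = 10, so u(1) = 5 - 5/10 = 9/2.
p(9/2) = 1/4, p'(9/2) = 9, so u(2) = (9/2) - (1/4)/9 = 161/36.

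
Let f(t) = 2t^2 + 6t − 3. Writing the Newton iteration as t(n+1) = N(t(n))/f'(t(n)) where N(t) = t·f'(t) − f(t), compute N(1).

f'(t) = 4t + 6.
N(t) = t·f'(t) − f(t) = t·(4t + 6) − (2t^2 + 6t − 3) = 2t^2 + 3.
N(1) = 5.

5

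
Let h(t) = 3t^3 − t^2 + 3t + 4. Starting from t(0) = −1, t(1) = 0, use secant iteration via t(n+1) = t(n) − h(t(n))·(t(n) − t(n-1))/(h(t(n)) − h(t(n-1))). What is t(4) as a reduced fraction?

−16295636/22549883

h(−1) = −3, h(0) = 4. t(2) = 0 − 4·(0 − (−1))/(4 − (−3)) = −4/7.
h(0) = 4, h(−4/7) = 480/343. t(3) = (−4/7) − (480/343)·((−4/7) − 0)/((480/343) − 4) = −196/223.
h(−4/7) = 480/343, h(−196/223) = −16037760/11089567. t(4) = (−196/223) − (−16037760/11089567)·((−196/223) − (−4/7))/((−16037760/11089567) − (480/343)) = −16295636/22549883.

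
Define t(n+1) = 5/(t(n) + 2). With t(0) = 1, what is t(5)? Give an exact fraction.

t(1) = 5/(1 + 2) = 5/3.
t(2) = 5/(5/3 + 2) = 15/11.
t(3) = 5/(15/11 + 2) = 55/37.
t(4) = 5/(55/37 + 2) = 185/129.
t(5) = 5/(185/129 + 2) = 645/443.

645/443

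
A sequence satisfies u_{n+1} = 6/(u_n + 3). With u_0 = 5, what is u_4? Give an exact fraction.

46/33

u_1 = 6/(5 + 3) = 3/4.
u_2 = 6/(3/4 + 3) = 8/5.
u_3 = 6/(8/5 + 3) = 30/23.
u_4 = 6/(30/23 + 3) = 46/33.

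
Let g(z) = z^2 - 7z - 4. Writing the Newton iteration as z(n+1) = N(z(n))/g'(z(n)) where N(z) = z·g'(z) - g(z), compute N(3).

13

g'(z) = 2z - 7.
N(z) = z·g'(z) - g(z) = z·(2z - 7) - (z^2 - 7z - 4) = z^2 + 4.
N(3) = 13.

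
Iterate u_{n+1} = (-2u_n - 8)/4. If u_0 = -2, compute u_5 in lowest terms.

-21/16

u_1 = (-2·(-2) - 8)/4 = -1.
u_2 = (-2·(-1) - 8)/4 = -3/2.
u_3 = (-2·(-3/2) - 8)/4 = -5/4.
u_4 = (-2·(-5/4) - 8)/4 = -11/8.
u_5 = (-2·(-11/8) - 8)/4 = -21/16.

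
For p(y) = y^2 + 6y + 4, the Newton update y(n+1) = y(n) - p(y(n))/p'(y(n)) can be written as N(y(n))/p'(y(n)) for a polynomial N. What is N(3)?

p'(y) = 2y + 6.
N(y) = y·p'(y) - p(y) = y·(2y + 6) - (y^2 + 6y + 4) = y^2 - 4.
N(3) = 5.

5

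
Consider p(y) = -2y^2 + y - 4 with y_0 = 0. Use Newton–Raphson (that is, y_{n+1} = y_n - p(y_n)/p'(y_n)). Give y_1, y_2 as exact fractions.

p'(y) = -4y + 1.
p(0) = -4, p'(0) = 1, so y_1 = 0 - (-4)/1 = 4.
p(4) = -32, p'(4) = -15, so y_2 = 4 - (-32)/(-15) = 28/15.

y_1 = 4, y_2 = 28/15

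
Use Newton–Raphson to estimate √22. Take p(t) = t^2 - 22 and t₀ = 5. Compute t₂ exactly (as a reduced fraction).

p'(t) = 2t.
p(5) = 3, p'(5) = 10, so t₁ = 5 - 3/10 = 47/10.
p(47/10) = 9/100, p'(47/10) = 47/5, so t₂ = (47/10) - (9/100)/(47/5) = 4409/940.

4409/940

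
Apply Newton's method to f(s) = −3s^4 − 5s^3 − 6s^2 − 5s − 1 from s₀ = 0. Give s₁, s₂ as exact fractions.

f'(s) = −12s^3 − 15s^2 − 12s − 5.
f(0) = −1, f'(0) = −5, so s₁ = 0 − (−1)/(−5) = −1/5.
f(−1/5) = −128/625, f'(−1/5) = −388/125, so s₂ = (−1/5) − (−128/625)/(−388/125) = −129/485.

s₁ = −1/5, s₂ = −129/485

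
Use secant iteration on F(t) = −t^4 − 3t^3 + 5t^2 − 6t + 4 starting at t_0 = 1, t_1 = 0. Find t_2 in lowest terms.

F(1) = −1, F(0) = 4. t_2 = 0 − 4·(0 − 1)/(4 − (−1)) = 4/5.

4/5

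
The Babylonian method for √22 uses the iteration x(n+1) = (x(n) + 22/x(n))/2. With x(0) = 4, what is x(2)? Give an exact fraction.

x(1) = (4 + 22/4)/2 = 19/4.
x(2) = (19/4 + 22/(19/4))/2 = 713/152.

713/152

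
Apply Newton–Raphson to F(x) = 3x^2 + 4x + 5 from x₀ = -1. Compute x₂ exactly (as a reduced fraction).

-1/5

F'(x) = 6x + 4.
F(-1) = 4, F'(-1) = -2, so x₁ = (-1) - 4/(-2) = 1.
F(1) = 12, F'(1) = 10, so x₂ = 1 - 12/10 = -1/5.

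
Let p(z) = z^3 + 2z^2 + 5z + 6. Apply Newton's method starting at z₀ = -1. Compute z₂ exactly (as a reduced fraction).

p'(z) = 3z^2 + 4z + 5.
p(-1) = 2, p'(-1) = 4, so z₁ = (-1) - 2/4 = -3/2.
p(-3/2) = -3/8, p'(-3/2) = 23/4, so z₂ = (-3/2) - (-3/8)/(23/4) = -33/23.

-33/23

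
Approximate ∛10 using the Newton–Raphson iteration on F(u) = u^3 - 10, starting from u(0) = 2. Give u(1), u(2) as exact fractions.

F'(u) = 3u^2.
F(2) = -2, F'(2) = 12, so u(1) = 2 - (-2)/12 = 13/6.
F(13/6) = 37/216, F'(13/6) = 169/12, so u(2) = (13/6) - (37/216)/(169/12) = 3277/1521.

u(1) = 13/6, u(2) = 3277/1521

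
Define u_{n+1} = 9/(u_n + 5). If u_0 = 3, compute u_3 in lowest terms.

u_1 = 9/(3 + 5) = 9/8.
u_2 = 9/(9/8 + 5) = 72/49.
u_3 = 9/(72/49 + 5) = 441/317.

441/317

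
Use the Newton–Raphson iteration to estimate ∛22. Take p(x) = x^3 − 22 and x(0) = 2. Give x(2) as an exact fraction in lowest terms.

9235/3249

p'(x) = 3x^2.
p(2) = −14, p'(2) = 12, so x(1) = 2 − (−14)/12 = 19/6.
p(19/6) = 2107/216, p'(19/6) = 361/12, so x(2) = (19/6) − (2107/216)/(361/12) = 9235/3249.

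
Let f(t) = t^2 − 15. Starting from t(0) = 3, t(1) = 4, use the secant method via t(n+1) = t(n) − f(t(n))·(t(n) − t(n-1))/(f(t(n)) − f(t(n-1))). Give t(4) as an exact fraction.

1921/496

f(3) = −6, f(4) = 1. t(2) = 4 − 1·(4 − 3)/(1 − (−6)) = 27/7.
f(4) = 1, f(27/7) = −6/49. t(3) = (27/7) − (−6/49)·((27/7) − 4)/((−6/49) − 1) = 213/55.
f(27/7) = −6/49, f(213/55) = −6/3025. t(4) = (213/55) − (−6/3025)·((213/55) − (27/7))/((−6/3025) − (−6/49)) = 1921/496.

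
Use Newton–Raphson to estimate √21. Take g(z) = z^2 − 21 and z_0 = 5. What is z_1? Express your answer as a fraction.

23/5

g'(z) = 2z.
g(5) = 4, g'(5) = 10, so z_1 = 5 − 4/10 = 23/5.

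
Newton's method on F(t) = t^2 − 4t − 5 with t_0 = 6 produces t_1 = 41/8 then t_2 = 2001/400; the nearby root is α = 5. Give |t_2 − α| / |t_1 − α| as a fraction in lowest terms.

t_1 − α = 41/8 − 5 = 1/8, so |t_1 − α| = 1/8.
t_2 − α = 2001/400 − 5 = 1/400, so |t_2 − α| = 1/400.
Ratio = (1/400) / (1/8) = 1/50.

1/50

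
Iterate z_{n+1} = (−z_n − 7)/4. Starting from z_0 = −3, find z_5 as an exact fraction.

−179/128

z_1 = (−(−3) − 7)/4 = −1.
z_2 = (−(−1) − 7)/4 = −3/2.
z_3 = (−(−3/2) − 7)/4 = −11/8.
z_4 = (−(−11/8) − 7)/4 = −45/32.
z_5 = (−(−45/32) − 7)/4 = −179/128.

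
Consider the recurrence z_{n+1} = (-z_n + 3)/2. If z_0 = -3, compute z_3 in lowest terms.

z_1 = (-(-3) + 3)/2 = 3.
z_2 = (-3 + 3)/2 = 0.
z_3 = (-0 + 3)/2 = 3/2.

3/2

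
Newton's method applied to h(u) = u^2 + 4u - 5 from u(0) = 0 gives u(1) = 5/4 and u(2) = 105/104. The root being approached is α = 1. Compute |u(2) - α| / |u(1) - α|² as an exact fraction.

2/13

u(1) - α = 5/4 - 1 = 1/4, so |u(1) - α| = 1/4.
u(2) - α = 105/104 - 1 = 1/104, so |u(2) - α| = 1/104.
|u(1) - α|² = 1/16.
Ratio = (1/104) / (1/16) = 2/13.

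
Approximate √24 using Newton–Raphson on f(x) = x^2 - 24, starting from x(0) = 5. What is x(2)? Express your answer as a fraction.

f'(x) = 2x.
f(5) = 1, f'(5) = 10, so x(1) = 5 - 1/10 = 49/10.
f(49/10) = 1/100, f'(49/10) = 49/5, so x(2) = (49/10) - (1/100)/(49/5) = 4801/980.

4801/980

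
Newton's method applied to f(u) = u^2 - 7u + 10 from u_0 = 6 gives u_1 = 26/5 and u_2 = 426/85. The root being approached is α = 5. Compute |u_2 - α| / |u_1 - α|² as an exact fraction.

u_1 - α = 26/5 - 5 = 1/5, so |u_1 - α| = 1/5.
u_2 - α = 426/85 - 5 = 1/85, so |u_2 - α| = 1/85.
|u_1 - α|² = 1/25.
Ratio = (1/85) / (1/25) = 5/17.

5/17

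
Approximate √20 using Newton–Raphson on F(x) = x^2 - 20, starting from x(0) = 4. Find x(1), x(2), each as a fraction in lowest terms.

x(1) = 9/2, x(2) = 161/36

F'(x) = 2x.
F(4) = -4, F'(4) = 8, so x(1) = 4 - (-4)/8 = 9/2.
F(9/2) = 1/4, F'(9/2) = 9, so x(2) = (9/2) - (1/4)/9 = 161/36.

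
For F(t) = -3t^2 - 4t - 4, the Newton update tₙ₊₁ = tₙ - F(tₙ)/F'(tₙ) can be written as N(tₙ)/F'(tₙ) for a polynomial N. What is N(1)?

F'(t) = -6t - 4.
N(t) = t·F'(t) - F(t) = t·(-6t - 4) - (-3t^2 - 4t - 4) = -3t^2 + 4.
N(1) = 1.

1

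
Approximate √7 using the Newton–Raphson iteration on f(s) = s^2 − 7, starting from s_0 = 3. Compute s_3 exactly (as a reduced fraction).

32257/12192

f'(s) = 2s.
f(3) = 2, f'(3) = 6, so s_1 = 3 − 2/6 = 8/3.
f(8/3) = 1/9, f'(8/3) = 16/3, so s_2 = (8/3) − (1/9)/(16/3) = 127/48.
f(127/48) = 1/2304, f'(127/48) = 127/24, so s_3 = (127/48) − (1/2304)/(127/24) = 32257/12192.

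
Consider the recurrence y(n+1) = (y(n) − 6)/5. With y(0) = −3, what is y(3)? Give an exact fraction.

y(1) = ((−3) − 6)/5 = −9/5.
y(2) = ((−9/5) − 6)/5 = −39/25.
y(3) = ((−39/25) − 6)/5 = −189/125.

−189/125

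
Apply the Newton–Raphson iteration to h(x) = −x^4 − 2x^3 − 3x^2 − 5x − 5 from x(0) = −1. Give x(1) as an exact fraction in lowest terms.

−3

h'(x) = −4x^3 − 6x^2 − 6x − 5.
h(−1) = −2, h'(−1) = −1, so x(1) = (−1) − (−2)/(−1) = −3.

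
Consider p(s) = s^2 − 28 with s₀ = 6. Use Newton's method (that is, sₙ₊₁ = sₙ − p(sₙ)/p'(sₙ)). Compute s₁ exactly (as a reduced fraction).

16/3

p'(s) = 2s.
p(6) = 8, p'(6) = 12, so s₁ = 6 − 8/12 = 16/3.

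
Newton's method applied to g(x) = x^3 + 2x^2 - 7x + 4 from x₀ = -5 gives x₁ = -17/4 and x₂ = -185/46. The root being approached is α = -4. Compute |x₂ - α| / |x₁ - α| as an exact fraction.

x₁ - α = -17/4 - (-4) = -17/4 + 4 = -1/4, so |x₁ - α| = 1/4.
x₂ - α = -185/46 - (-4) = -185/46 + 4 = -1/46, so |x₂ - α| = 1/46.
Ratio = (1/46) / (1/4) = 2/23.

2/23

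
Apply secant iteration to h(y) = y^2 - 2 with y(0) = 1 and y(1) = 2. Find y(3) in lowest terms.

7/5

h(1) = -1, h(2) = 2. y(2) = 2 - 2·(2 - 1)/(2 - (-1)) = 4/3.
h(2) = 2, h(4/3) = -2/9. y(3) = (4/3) - (-2/9)·((4/3) - 2)/((-2/9) - 2) = 7/5.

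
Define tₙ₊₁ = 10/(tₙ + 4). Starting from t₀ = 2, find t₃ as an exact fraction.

t₁ = 10/(2 + 4) = 5/3.
t₂ = 10/(5/3 + 4) = 30/17.
t₃ = 10/(30/17 + 4) = 85/49.

85/49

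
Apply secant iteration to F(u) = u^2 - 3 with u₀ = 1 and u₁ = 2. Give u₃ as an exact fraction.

F(1) = -2, F(2) = 1. u₂ = 2 - 1·(2 - 1)/(1 - (-2)) = 5/3.
F(2) = 1, F(5/3) = -2/9. u₃ = (5/3) - (-2/9)·((5/3) - 2)/((-2/9) - 1) = 19/11.

19/11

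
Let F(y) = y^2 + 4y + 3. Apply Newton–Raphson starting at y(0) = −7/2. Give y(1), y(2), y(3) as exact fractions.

y(1) = −37/12, y(2) = −937/312, y(3) = −585937/195312

F'(y) = 2y + 4.
F(−7/2) = 5/4, F'(−7/2) = −3, so y(1) = (−7/2) − (5/4)/(−3) = −37/12.
F(−37/12) = 25/144, F'(−37/12) = −13/6, so y(2) = (−37/12) − (25/144)/(−13/6) = −937/312.
F(−937/312) = 625/97344, F'(−937/312) = −313/156, so y(3) = (−937/312) − (625/97344)/(−313/156) = −585937/195312.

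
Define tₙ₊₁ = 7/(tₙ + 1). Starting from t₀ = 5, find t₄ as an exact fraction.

385/146

t₁ = 7/(5 + 1) = 7/6.
t₂ = 7/(7/6 + 1) = 42/13.
t₃ = 7/(42/13 + 1) = 91/55.
t₄ = 7/(91/55 + 1) = 385/146.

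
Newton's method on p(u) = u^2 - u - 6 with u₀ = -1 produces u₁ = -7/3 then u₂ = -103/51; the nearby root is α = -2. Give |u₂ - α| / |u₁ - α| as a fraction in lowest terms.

1/17

u₁ - α = -7/3 - (-2) = -7/3 + 2 = -1/3, so |u₁ - α| = 1/3.
u₂ - α = -103/51 - (-2) = -103/51 + 2 = -1/51, so |u₂ - α| = 1/51.
Ratio = (1/51) / (1/3) = 1/17.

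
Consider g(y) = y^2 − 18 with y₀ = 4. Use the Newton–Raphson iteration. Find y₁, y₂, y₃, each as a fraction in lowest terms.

g'(y) = 2y.
g(4) = −2, g'(4) = 8, so y₁ = 4 − (−2)/8 = 17/4.
g(17/4) = 1/16, g'(17/4) = 17/2, so y₂ = (17/4) − (1/16)/(17/2) = 577/136.
g(577/136) = 1/18496, g'(577/136) = 577/68, so y₃ = (577/136) − (1/18496)/(577/68) = 665857/156944.

y₁ = 17/4, y₂ = 577/136, y₃ = 665857/156944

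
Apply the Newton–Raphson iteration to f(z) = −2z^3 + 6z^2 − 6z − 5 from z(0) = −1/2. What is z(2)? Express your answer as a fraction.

f'(z) = −6z^2 + 12z − 6.
f(−1/2) = −1/4, f'(−1/2) = −27/2, so z(1) = (−1/2) − (−1/4)/(−27/2) = −14/27.
f(−14/27) = 61/19683, f'(−14/27) = −3362/243, so z(2) = (−14/27) − (61/19683)/(−3362/243) = −141143/272322.

−141143/272322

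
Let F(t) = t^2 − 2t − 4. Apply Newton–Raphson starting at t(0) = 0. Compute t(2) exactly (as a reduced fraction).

F'(t) = 2t − 2.
F(0) = −4, F'(0) = −2, so t(1) = 0 − (−4)/(−2) = −2.
F(−2) = 4, F'(−2) = −6, so t(2) = (−2) − 4/(−6) = −4/3.

−4/3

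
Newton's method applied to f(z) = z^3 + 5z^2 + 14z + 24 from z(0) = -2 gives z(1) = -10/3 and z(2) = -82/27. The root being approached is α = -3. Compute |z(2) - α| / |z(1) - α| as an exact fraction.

z(1) - α = -10/3 - (-3) = -10/3 + 3 = -1/3, so |z(1) - α| = 1/3.
z(2) - α = -82/27 - (-3) = -82/27 + 3 = -1/27, so |z(2) - α| = 1/27.
Ratio = (1/27) / (1/3) = 1/9.

1/9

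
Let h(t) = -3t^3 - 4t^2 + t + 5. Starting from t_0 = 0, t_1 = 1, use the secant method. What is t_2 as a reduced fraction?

h(0) = 5, h(1) = -1. t_2 = 1 - (-1)·(1 - 0)/((-1) - 5) = 5/6.

5/6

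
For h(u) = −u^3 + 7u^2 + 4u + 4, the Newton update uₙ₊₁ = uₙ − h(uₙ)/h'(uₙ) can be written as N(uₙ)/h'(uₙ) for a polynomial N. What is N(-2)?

h'(u) = −3u^2 + 14u + 4.
N(u) = u·h'(u) − h(u) = u·(−3u^2 + 14u + 4) − (−u^3 + 7u^2 + 4u + 4) = −2u^3 + 7u^2 − 4.
N(-2) = 40.

40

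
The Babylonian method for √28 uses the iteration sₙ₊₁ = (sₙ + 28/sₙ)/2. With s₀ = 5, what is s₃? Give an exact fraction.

62921681/11891080

s₁ = (5 + 28/5)/2 = 53/10.
s₂ = (53/10 + 28/(53/10))/2 = 5609/1060.
s₃ = (5609/1060 + 28/(5609/1060))/2 = 62921681/11891080.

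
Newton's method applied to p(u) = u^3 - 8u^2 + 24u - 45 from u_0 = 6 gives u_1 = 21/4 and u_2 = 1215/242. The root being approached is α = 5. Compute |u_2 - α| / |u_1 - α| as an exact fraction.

10/121

u_1 - α = 21/4 - 5 = 1/4, so |u_1 - α| = 1/4.
u_2 - α = 1215/242 - 5 = 5/242, so |u_2 - α| = 5/242.
Ratio = (5/242) / (1/4) = 10/121.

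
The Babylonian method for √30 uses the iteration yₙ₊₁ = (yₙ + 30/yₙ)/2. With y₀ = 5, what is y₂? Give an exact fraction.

y₁ = (5 + 30/5)/2 = 11/2.
y₂ = (11/2 + 30/(11/2))/2 = 241/44.

241/44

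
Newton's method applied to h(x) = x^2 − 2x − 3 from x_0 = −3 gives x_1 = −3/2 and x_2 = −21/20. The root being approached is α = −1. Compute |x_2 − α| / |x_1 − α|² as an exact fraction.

x_1 − α = −3/2 − (−1) = −3/2 + 1 = −1/2, so |x_1 − α| = 1/2.
x_2 − α = −21/20 − (−1) = −21/20 + 1 = −1/20, so |x_2 − α| = 1/20.
|x_1 − α|² = 1/4.
Ratio = (1/20) / (1/4) = 1/5.

1/5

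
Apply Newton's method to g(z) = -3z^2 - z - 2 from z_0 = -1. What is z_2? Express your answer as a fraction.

g'(z) = -6z - 1.
g(-1) = -4, g'(-1) = 5, so z_1 = (-1) - (-4)/5 = -1/5.
g(-1/5) = -48/25, g'(-1/5) = 1/5, so z_2 = (-1/5) - (-48/25)/(1/5) = 47/5.

47/5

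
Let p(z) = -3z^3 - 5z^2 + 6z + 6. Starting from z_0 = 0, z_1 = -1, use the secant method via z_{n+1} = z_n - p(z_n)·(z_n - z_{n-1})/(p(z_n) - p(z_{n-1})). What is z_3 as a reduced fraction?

p(0) = 6, p(-1) = -2. z_2 = (-1) - (-2)·((-1) - 0)/((-2) - 6) = -3/4.
p(-1) = -2, p(-3/4) = -3/64. z_3 = (-3/4) - (-3/64)·((-3/4) - (-1))/((-3/64) - (-2)) = -93/125.

-93/125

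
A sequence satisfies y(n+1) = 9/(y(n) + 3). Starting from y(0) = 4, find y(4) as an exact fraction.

17/9

y(1) = 9/(4 + 3) = 9/7.
y(2) = 9/(9/7 + 3) = 21/10.
y(3) = 9/(21/10 + 3) = 30/17.
y(4) = 9/(30/17 + 3) = 17/9.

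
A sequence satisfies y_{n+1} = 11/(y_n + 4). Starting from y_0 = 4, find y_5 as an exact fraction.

16643/8912

y_1 = 11/(4 + 4) = 11/8.
y_2 = 11/(11/8 + 4) = 88/43.
y_3 = 11/(88/43 + 4) = 473/260.
y_4 = 11/(473/260 + 4) = 2860/1513.
y_5 = 11/(2860/1513 + 4) = 16643/8912.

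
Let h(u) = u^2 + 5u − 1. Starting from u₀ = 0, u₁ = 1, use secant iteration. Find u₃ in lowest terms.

h(0) = −1, h(1) = 5. u₂ = 1 − 5·(1 − 0)/(5 − (−1)) = 1/6.
h(1) = 5, h(1/6) = −5/36. u₃ = (1/6) − (−5/36)·((1/6) − 1)/((−5/36) − 5) = 7/37.

7/37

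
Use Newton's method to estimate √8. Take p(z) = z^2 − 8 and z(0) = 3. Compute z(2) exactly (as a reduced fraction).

577/204

p'(z) = 2z.
p(3) = 1, p'(3) = 6, so z(1) = 3 − 1/6 = 17/6.
p(17/6) = 1/36, p'(17/6) = 17/3, so z(2) = (17/6) − (1/36)/(17/3) = 577/204.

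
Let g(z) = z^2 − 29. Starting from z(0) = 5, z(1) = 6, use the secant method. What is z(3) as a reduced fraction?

g(5) = −4, g(6) = 7. z(2) = 6 − 7·(6 − 5)/(7 − (−4)) = 59/11.
g(6) = 7, g(59/11) = −28/121. z(3) = (59/11) − (−28/121)·((59/11) − 6)/((−28/121) − 7) = 673/125.

673/125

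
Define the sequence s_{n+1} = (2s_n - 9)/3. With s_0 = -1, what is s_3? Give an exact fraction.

-179/27

s_1 = (2·(-1) - 9)/3 = -11/3.
s_2 = (2·(-11/3) - 9)/3 = -49/9.
s_3 = (2·(-49/9) - 9)/3 = -179/27.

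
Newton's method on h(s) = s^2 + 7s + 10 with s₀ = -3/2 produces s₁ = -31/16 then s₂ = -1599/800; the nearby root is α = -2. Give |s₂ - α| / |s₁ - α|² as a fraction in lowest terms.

8/25

s₁ - α = -31/16 - (-2) = -31/16 + 2 = 1/16, so |s₁ - α| = 1/16.
s₂ - α = -1599/800 - (-2) = -1599/800 + 2 = 1/800, so |s₂ - α| = 1/800.
|s₁ - α|² = 1/256.
Ratio = (1/800) / (1/256) = 8/25.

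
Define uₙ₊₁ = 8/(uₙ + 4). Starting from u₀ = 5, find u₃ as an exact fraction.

u₁ = 8/(5 + 4) = 8/9.
u₂ = 8/(8/9 + 4) = 18/11.
u₃ = 8/(18/11 + 4) = 44/31.

44/31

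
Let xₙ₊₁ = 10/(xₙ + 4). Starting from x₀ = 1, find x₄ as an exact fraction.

85/49

x₁ = 10/(1 + 4) = 2.
x₂ = 10/(2 + 4) = 5/3.
x₃ = 10/(5/3 + 4) = 30/17.
x₄ = 10/(30/17 + 4) = 85/49.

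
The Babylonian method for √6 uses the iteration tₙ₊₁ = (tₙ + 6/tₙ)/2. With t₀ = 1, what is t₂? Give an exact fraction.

t₁ = (1 + 6/1)/2 = 7/2.
t₂ = (7/2 + 6/(7/2))/2 = 73/28.

73/28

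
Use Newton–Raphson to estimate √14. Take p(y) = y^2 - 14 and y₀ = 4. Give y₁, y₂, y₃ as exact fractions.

y₁ = 15/4, y₂ = 449/120, y₃ = 403201/107760

p'(y) = 2y.
p(4) = 2, p'(4) = 8, so y₁ = 4 - 2/8 = 15/4.
p(15/4) = 1/16, p'(15/4) = 15/2, so y₂ = (15/4) - (1/16)/(15/2) = 449/120.
p(449/120) = 1/14400, p'(449/120) = 449/60, so y₃ = (449/120) - (1/14400)/(449/60) = 403201/107760.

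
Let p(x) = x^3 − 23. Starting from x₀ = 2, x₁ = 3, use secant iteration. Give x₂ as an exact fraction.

53/19

p(2) = −15, p(3) = 4. x₂ = 3 − 4·(3 − 2)/(4 − (−15)) = 53/19.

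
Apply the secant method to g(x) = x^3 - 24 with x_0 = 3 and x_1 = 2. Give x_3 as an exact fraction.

g(3) = 3, g(2) = -16. x_2 = 2 - (-16)·(2 - 3)/((-16) - 3) = 54/19.
g(2) = -16, g(54/19) = -7152/6859. x_3 = (54/19) - (-7152/6859)·((54/19) - 2)/((-7152/6859) - (-16)) = 4650/1603.

4650/1603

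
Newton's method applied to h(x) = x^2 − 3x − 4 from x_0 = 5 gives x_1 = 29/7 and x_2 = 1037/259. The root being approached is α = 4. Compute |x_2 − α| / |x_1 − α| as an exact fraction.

1/37

x_1 − α = 29/7 − 4 = 1/7, so |x_1 − α| = 1/7.
x_2 − α = 1037/259 − 4 = 1/259, so |x_2 − α| = 1/259.
Ratio = (1/259) / (1/7) = 1/37.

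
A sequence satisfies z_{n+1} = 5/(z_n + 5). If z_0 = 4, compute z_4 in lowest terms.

z_1 = 5/(4 + 5) = 5/9.
z_2 = 5/(5/9 + 5) = 9/10.
z_3 = 5/(9/10 + 5) = 50/59.
z_4 = 5/(50/59 + 5) = 59/69.

59/69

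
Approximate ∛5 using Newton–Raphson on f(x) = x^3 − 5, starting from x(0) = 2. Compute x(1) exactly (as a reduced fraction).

7/4

f'(x) = 3x^2.
f(2) = 3, f'(2) = 12, so x(1) = 2 − 3/12 = 7/4.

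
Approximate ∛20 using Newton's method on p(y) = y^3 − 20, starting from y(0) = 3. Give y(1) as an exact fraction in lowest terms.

p'(y) = 3y^2.
p(3) = 7, p'(3) = 27, so y(1) = 3 − 7/27 = 74/27.

74/27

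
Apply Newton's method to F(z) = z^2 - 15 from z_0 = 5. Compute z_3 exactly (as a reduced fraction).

1921/496

F'(z) = 2z.
F(5) = 10, F'(5) = 10, so z_1 = 5 - 10/10 = 4.
F(4) = 1, F'(4) = 8, so z_2 = 4 - 1/8 = 31/8.
F(31/8) = 1/64, F'(31/8) = 31/4, so z_3 = (31/8) - (1/64)/(31/4) = 1921/496.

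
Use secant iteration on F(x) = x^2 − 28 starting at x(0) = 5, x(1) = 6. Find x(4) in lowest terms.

F(5) = −3, F(6) = 8. x(2) = 6 − 8·(6 − 5)/(8 − (−3)) = 58/11.
F(6) = 8, F(58/11) = −24/121. x(3) = (58/11) − (−24/121)·((58/11) − 6)/((−24/121) − 8) = 164/31.
F(58/11) = −24/121, F(164/31) = −12/961. x(4) = (164/31) − (−12/961)·((164/31) − (58/11))/((−12/961) − (−24/121)) = 9530/1801.

9530/1801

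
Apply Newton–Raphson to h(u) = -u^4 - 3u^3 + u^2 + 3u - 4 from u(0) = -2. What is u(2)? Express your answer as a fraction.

h'(u) = -4u^3 - 9u^2 + 2u + 3.
h(-2) = 2, h'(-2) = -5, so u(1) = (-2) - 2/(-5) = -8/5.
h(-8/5) = -316/625, h'(-8/5) = -857/125, so u(2) = (-8/5) - (-316/625)/(-857/125) = -7172/4285.

-7172/4285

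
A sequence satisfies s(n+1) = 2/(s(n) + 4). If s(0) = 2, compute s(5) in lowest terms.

129/287

s(1) = 2/(2 + 4) = 1/3.
s(2) = 2/(1/3 + 4) = 6/13.
s(3) = 2/(6/13 + 4) = 13/29.
s(4) = 2/(13/29 + 4) = 58/129.
s(5) = 2/(58/129 + 4) = 129/287.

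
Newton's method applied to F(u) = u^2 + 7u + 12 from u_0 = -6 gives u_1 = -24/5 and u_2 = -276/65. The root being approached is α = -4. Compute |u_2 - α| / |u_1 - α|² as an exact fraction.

5/13

u_1 - α = -24/5 - (-4) = -24/5 + 4 = -4/5, so |u_1 - α| = 4/5.
u_2 - α = -276/65 - (-4) = -276/65 + 4 = -16/65, so |u_2 - α| = 16/65.
|u_1 - α|² = 16/25.
Ratio = (16/65) / (16/25) = 5/13.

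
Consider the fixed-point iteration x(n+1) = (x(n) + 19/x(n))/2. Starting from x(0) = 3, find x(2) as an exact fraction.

367/84

x(1) = (3 + 19/3)/2 = 14/3.
x(2) = (14/3 + 19/(14/3))/2 = 367/84.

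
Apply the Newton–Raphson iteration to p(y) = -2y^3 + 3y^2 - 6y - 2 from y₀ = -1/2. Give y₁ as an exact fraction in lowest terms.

p'(y) = -6y^2 + 6y - 6.
p(-1/2) = 2, p'(-1/2) = -21/2, so y₁ = (-1/2) - 2/(-21/2) = -13/42.

-13/42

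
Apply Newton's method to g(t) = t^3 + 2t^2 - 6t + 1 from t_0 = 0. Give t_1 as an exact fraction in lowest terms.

1/6

g'(t) = 3t^2 + 4t - 6.
g(0) = 1, g'(0) = -6, so t_1 = 0 - 1/(-6) = 1/6.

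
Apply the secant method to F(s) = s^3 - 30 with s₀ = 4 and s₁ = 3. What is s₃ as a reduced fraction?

39340/12657

F(4) = 34, F(3) = -3. s₂ = 3 - (-3)·(3 - 4)/((-3) - 34) = 114/37.
F(3) = -3, F(114/37) = -38046/50653. s₃ = (114/37) - (-38046/50653)·((114/37) - 3)/((-38046/50653) - (-3)) = 39340/12657.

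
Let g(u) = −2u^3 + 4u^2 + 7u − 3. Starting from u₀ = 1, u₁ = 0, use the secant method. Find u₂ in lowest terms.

1/3

g(1) = 6, g(0) = −3. u₂ = 0 − (−3)·(0 − 1)/((−3) − 6) = 1/3.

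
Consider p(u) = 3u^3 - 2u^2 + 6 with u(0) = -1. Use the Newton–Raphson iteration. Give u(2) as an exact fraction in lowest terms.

-17371/16198

p'(u) = 9u^2 - 4u.
p(-1) = 1, p'(-1) = 13, so u(1) = (-1) - 1/13 = -14/13.
p(-14/13) = -146/2197, p'(-14/13) = 2492/169, so u(2) = (-14/13) - (-146/2197)/(2492/169) = -17371/16198.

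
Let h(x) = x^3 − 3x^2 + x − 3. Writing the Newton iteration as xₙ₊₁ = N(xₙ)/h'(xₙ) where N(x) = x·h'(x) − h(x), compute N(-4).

−173

h'(x) = 3x^2 − 6x + 1.
N(x) = x·h'(x) − h(x) = x·(3x^2 − 6x + 1) − (x^3 − 3x^2 + x − 3) = 2x^3 − 3x^2 + 3.
N(-4) = −173.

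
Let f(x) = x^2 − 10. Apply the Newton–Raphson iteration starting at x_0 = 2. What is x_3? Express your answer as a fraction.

f'(x) = 2x.
f(2) = −6, f'(2) = 4, so x_1 = 2 − (−6)/4 = 7/2.
f(7/2) = 9/4, f'(7/2) = 7, so x_2 = (7/2) − (9/4)/7 = 89/28.
f(89/28) = 81/784, f'(89/28) = 89/14, so x_3 = (89/28) − (81/784)/(89/14) = 15761/4984.

15761/4984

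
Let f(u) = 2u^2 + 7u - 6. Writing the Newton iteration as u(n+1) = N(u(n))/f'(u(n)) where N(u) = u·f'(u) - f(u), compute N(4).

f'(u) = 4u + 7.
N(u) = u·f'(u) - f(u) = u·(4u + 7) - (2u^2 + 7u - 6) = 2u^2 + 6.
N(4) = 38.

38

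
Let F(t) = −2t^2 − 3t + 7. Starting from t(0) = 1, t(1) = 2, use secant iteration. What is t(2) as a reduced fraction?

F(1) = 2, F(2) = −7. t(2) = 2 − (−7)·(2 − 1)/((−7) − 2) = 11/9.

11/9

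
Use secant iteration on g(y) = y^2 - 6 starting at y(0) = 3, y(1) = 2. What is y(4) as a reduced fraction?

218/89

g(3) = 3, g(2) = -2. y(2) = 2 - (-2)·(2 - 3)/((-2) - 3) = 12/5.
g(2) = -2, g(12/5) = -6/25. y(3) = (12/5) - (-6/25)·((12/5) - 2)/((-6/25) - (-2)) = 27/11.
g(12/5) = -6/25, g(27/11) = 3/121. y(4) = (27/11) - (3/121)·((27/11) - (12/5))/((3/121) - (-6/25)) = 218/89.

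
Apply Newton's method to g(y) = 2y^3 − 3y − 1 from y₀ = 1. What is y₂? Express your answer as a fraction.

527/369

g'(y) = 6y^2 − 3.
g(1) = −2, g'(1) = 3, so y₁ = 1 − (−2)/3 = 5/3.
g(5/3) = 88/27, g'(5/3) = 41/3, so y₂ = (5/3) − (88/27)/(41/3) = 527/369.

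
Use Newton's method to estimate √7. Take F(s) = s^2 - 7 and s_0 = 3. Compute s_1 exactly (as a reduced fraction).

F'(s) = 2s.
F(3) = 2, F'(3) = 6, so s_1 = 3 - 2/6 = 8/3.

8/3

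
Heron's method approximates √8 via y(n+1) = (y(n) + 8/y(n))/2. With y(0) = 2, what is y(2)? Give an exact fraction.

y(1) = (2 + 8/2)/2 = 3.
y(2) = (3 + 8/3)/2 = 17/6.

17/6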